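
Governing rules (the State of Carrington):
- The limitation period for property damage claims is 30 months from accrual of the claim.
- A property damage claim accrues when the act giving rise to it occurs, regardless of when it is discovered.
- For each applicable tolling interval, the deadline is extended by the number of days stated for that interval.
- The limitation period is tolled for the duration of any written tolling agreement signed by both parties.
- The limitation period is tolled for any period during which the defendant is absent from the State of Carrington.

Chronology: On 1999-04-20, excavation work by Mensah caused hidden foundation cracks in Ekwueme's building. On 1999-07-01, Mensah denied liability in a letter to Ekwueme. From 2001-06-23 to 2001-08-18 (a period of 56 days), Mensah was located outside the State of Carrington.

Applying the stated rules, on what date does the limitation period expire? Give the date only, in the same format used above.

2001-12-15

The claim accrued on 1999-04-20, the date of the act.
The untolled deadline — 30 months after 1999-04-20 — is 2001-10-20.
The defendant's absence from the jurisdiction from 2001-06-23 to 2001-08-18 tolled the period for 56 days, extending the deadline to 2001-12-15.
Nothing else in the chronology tolls or restarts the period.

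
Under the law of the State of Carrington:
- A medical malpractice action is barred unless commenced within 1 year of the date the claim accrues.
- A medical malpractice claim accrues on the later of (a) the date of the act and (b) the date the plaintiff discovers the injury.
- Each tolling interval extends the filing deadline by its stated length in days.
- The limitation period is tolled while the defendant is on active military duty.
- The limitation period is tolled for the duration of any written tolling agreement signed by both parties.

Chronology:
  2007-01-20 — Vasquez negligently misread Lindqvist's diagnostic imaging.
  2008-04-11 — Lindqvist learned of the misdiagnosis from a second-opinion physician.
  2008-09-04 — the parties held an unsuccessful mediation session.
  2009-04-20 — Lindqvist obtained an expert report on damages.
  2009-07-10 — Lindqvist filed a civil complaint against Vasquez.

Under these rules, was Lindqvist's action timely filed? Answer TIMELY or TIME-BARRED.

Because discovery on 2008-04-11 post-dates the 2007-01-20 act, accrual under the later-of rule falls on 2008-04-11.
The untolled deadline — 1 year after 2008-04-11 — is 2009-04-11.
The other events in the timeline have no effect on the limitation period under the stated rules.
The 2009-07-10 filing falls after the 2009-04-11 deadline; the claim is time-barred.

TIME-BARRED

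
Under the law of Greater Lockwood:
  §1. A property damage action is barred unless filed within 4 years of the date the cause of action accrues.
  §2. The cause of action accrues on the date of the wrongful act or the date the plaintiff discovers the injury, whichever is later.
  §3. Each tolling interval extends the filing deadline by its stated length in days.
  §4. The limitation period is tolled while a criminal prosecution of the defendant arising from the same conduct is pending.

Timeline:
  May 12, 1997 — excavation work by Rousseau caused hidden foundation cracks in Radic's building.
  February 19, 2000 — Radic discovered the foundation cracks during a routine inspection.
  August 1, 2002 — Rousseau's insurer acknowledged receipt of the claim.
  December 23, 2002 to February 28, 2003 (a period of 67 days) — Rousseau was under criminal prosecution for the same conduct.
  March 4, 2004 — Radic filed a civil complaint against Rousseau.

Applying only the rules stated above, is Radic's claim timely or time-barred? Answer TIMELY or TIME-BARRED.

TIMELY

Taking the later of the act (May 12, 1997) and discovery (February 19, 2000), the claim accrued on February 19, 2000.
Adding the 4 years base period to February 19, 2000 gives a deadline of February 19, 2004, before any tolling.
The pending criminal prosecution from December 23, 2002 to February 28, 2003 tolled the period for 67 days, extending the deadline to April 26, 2004.
Nothing else in the chronology tolls or restarts the period.
Filing on March 4, 2004 beat the April 26, 2004 deadline — the action is timely.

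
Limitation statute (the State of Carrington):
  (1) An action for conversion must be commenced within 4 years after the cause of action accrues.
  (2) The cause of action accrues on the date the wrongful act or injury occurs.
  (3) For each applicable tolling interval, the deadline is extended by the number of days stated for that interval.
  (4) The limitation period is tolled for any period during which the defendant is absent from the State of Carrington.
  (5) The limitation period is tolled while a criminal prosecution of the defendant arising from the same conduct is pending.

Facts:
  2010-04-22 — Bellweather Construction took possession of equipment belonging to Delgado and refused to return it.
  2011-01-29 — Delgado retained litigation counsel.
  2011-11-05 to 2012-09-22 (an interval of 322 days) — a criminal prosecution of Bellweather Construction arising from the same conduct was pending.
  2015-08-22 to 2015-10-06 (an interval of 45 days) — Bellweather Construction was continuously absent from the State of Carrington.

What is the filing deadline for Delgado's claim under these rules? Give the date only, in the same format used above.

2015-03-10

The claim accrued on 2010-04-22, when the wrongful act occurred.
4 years from 2010-04-22 is 2014-04-22.
The period was tolled for 322 days by the pending criminal prosecution (2011-11-05 to 2012-09-22), pushing the deadline to 2015-03-10.
The defendant's absence from the jurisdiction starting 2015-08-22 came too late — the period had run on 2015-03-10 — and so does not extend the deadline.
None of the other events listed affects the running of the period under the stated rules.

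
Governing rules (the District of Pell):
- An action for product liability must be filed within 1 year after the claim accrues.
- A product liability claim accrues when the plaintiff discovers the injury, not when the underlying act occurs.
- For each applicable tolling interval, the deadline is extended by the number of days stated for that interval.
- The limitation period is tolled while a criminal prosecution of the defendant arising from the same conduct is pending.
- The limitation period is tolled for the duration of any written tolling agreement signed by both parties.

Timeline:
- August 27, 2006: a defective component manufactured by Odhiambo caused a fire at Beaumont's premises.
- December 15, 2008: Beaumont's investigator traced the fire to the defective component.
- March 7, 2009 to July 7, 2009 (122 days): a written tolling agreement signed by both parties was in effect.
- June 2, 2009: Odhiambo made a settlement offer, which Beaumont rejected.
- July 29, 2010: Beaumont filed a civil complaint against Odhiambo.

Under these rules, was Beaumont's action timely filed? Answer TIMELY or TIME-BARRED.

TIME-BARRED

The claim did not accrue until Beaumont discovered the injury on December 15, 2008; the August 27, 2006 act date does not start the clock under the stated rule.
The untolled deadline — 1 year after December 15, 2008 — is December 15, 2009.
Because the written tolling agreement ran from March 7, 2009 to July 7, 2009, the deadline is extended by 122 days to April 16, 2010.
The other events in the timeline have no effect on the limitation period under the stated rules.
The July 29, 2010 filing falls after the April 16, 2010 deadline; the claim is time-barred.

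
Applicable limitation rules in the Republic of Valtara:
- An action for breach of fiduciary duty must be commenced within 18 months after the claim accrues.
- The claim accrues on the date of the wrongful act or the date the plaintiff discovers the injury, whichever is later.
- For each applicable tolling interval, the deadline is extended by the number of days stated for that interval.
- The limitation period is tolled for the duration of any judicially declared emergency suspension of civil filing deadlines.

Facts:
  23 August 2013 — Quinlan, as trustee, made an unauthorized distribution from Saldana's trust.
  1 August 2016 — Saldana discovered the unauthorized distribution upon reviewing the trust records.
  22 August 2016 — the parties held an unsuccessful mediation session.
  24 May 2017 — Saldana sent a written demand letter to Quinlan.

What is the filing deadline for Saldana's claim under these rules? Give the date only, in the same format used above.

1 February 2018

Because discovery on 1 August 2016 post-dates the 23 August 2013 act, accrual under the later-of rule falls on 1 August 2016.
The untolled deadline — 18 months after 1 August 2016 — is 1 February 2018.
Nothing else in the chronology tolls or restarts the period.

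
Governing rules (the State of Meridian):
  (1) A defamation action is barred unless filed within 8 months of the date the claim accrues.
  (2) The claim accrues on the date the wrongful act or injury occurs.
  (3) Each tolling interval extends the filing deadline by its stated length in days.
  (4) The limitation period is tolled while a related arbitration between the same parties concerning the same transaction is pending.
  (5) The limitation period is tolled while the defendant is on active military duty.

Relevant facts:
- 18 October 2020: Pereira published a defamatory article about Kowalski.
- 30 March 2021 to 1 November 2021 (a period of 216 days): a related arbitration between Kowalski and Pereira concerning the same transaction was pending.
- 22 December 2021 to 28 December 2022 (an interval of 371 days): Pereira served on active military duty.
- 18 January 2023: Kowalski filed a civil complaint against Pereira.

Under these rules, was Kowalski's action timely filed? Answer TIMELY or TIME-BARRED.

TIMELY

The limitation period began to run on 18 October 2020.
8 months from 18 October 2020 is 18 June 2021.
The period was tolled for 216 days by the pending related arbitration (30 March 2021 to 1 November 2021), pushing the deadline to 20 January 2022.
The period was tolled for 371 days by the defendant's active military service (22 December 2021 to 28 December 2022), pushing the deadline to 26 January 2023.
Kowalski filed on 18 January 2023, before the 26 January 2023 deadline, so the action is timely.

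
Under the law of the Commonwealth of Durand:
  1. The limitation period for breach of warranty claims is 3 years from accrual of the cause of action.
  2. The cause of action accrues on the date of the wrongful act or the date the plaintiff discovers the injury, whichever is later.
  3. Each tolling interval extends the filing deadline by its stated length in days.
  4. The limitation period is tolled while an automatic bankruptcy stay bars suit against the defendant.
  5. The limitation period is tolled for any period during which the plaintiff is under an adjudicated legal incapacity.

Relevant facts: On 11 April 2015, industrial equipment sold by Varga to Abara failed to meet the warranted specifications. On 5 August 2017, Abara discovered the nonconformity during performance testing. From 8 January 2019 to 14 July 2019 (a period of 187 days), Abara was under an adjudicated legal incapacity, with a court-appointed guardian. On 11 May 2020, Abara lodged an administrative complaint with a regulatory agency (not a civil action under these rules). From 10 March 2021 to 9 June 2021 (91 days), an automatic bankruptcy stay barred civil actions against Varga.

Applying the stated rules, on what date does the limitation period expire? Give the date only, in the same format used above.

8 February 2021

Taking the later of the act (11 April 2015) and discovery (5 August 2017), the claim accrued on 5 August 2017.
The untolled deadline — 3 years after 5 August 2017 — is 5 August 2020.
The plaintiff's legal incapacity from 8 January 2019 to 14 July 2019 tolled the period for 187 days, extending the deadline to 8 February 2021.
The automatic bankruptcy stay from 10 March 2021 to 9 June 2021 began after the period had already run on 8 February 2021, so it has no tolling effect.
Nothing else in the chronology tolls or restarts the period.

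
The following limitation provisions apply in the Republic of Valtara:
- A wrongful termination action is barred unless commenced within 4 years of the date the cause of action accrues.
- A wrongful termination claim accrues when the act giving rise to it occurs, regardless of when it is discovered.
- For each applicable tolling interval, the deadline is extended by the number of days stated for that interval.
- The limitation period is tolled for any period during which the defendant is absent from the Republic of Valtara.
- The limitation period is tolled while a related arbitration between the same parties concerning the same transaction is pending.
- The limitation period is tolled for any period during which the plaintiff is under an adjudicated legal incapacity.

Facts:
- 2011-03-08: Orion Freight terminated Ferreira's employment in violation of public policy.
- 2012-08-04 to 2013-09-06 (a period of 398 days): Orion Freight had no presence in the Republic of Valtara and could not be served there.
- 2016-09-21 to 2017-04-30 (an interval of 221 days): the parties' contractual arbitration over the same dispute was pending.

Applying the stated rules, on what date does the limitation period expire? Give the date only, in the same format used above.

The limitation period began to run on 2011-03-08.
The untolled deadline — 4 years after 2011-03-08 — is 2015-03-08.
The period was tolled for 398 days by the defendant's absence from the jurisdiction (2012-08-04 to 2013-09-06), pushing the deadline to 2016-04-09.
The pending related arbitration starting 2016-09-21 came too late — the period had run on 2016-04-09 — and so does not extend the deadline.

2016-04-09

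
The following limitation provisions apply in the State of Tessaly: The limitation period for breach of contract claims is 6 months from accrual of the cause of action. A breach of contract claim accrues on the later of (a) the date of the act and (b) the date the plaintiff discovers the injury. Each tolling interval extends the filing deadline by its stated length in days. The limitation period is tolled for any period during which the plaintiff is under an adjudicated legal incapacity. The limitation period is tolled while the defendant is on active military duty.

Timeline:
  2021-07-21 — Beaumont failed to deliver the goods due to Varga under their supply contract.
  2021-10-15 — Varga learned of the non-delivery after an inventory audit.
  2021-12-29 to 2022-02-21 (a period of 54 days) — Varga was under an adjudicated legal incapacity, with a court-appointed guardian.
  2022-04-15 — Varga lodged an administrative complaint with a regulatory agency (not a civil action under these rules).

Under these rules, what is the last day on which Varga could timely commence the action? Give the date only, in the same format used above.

Because discovery on 2021-10-15 post-dates the 2021-07-21 act, accrual under the later-of rule falls on 2021-10-15.
The untolled deadline — 6 months after 2021-10-15 — is 2022-04-15.
Because the plaintiff's legal incapacity ran from 2021-12-29 to 2022-02-21, the deadline is extended by 54 days to 2022-06-08.
The other events in the timeline have no effect on the limitation period under the stated rules.

2022-06-08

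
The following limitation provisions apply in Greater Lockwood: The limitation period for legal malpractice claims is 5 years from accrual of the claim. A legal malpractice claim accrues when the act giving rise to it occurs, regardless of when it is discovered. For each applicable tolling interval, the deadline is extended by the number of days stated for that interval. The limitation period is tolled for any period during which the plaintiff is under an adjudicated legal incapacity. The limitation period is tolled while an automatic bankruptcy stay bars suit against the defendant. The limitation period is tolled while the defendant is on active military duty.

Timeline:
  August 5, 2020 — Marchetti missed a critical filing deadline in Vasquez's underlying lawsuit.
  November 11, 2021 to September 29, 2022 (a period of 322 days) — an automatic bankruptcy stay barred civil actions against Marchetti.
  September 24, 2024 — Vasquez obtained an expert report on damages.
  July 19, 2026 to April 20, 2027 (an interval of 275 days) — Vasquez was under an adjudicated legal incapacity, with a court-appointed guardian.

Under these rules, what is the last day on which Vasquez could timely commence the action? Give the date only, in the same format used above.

The claim accrued on August 5, 2020, when the wrongful act occurred.
5 years from August 5, 2020 is August 5, 2025.
The period was tolled for 322 days by the automatic bankruptcy stay (November 11, 2021 to September 29, 2022), pushing the deadline to June 23, 2026.
The plaintiff's legal incapacity starting July 19, 2026 came too late — the period had run on June 23, 2026 — and so does not extend the deadline.
Nothing else in the chronology tolls or restarts the period.

June 23, 2026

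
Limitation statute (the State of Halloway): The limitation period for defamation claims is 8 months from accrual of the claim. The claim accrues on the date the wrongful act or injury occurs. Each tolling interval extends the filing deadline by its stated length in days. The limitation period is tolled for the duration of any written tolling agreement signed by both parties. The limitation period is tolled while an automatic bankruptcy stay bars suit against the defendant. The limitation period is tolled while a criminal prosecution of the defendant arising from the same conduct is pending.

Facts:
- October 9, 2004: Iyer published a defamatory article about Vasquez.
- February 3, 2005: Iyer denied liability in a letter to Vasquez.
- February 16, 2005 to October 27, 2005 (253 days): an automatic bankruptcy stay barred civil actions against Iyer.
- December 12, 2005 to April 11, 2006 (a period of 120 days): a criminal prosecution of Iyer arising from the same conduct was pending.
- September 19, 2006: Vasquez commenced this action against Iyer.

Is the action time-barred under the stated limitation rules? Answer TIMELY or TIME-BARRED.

TIME-BARRED

The claim accrued on October 9, 2004, the date of the act.
The untolled deadline — 8 months after October 9, 2004 — is June 9, 2005.
The automatic bankruptcy stay from February 16, 2005 to October 27, 2005 tolled the period for 253 days, extending the deadline to February 17, 2006.
The period was tolled for 120 days by the pending criminal prosecution (December 12, 2005 to April 11, 2006), pushing the deadline to June 17, 2006.
Nothing else in the chronology tolls or restarts the period.
Filing on September 19, 2006 missed the June 17, 2006 deadline — the action is time-barred.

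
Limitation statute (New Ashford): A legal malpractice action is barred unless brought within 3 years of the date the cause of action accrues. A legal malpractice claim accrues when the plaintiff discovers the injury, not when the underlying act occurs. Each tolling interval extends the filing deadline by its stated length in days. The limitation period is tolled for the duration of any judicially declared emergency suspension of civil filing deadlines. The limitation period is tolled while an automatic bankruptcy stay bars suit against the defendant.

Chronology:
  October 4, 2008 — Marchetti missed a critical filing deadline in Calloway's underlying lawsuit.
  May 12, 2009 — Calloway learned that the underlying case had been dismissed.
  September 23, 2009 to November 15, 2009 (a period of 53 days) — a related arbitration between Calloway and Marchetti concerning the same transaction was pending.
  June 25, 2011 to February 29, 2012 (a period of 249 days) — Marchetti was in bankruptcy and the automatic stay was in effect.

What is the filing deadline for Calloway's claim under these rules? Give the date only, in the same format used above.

January 16, 2013

Accrual is tied to discovery, so the period began on May 12, 2009 rather than on October 4, 2008 when the act occurred.
3 years from May 12, 2009 is May 12, 2012.
Because the automatic bankruptcy stay ran from June 25, 2011 to February 29, 2012, the deadline is extended by 249 days to January 16, 2013.
The pending related arbitration from September 23, 2009 to November 15, 2009 does not toll the period, because no stated rule makes a pending arbitration a tolling event.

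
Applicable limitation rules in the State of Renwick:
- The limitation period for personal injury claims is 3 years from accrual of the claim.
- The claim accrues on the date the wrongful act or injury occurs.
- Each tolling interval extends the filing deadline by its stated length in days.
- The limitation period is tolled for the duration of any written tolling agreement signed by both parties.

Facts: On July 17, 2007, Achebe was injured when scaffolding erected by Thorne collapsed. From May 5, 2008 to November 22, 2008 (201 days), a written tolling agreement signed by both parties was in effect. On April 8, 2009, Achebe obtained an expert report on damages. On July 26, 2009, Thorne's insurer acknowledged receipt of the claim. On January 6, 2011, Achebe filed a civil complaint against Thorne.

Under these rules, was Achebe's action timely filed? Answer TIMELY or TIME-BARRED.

TIMELY

The limitation period began to run on July 17, 2007.
Adding the 3 years base period to July 17, 2007 gives a deadline of July 17, 2010, before any tolling.
Because the written tolling agreement ran from May 5, 2008 to November 22, 2008, the deadline is extended by 201 days to February 3, 2011.
The other events in the timeline have no effect on the limitation period under the stated rules.
Filing on January 6, 2011 beat the February 3, 2011 deadline — the action is timely.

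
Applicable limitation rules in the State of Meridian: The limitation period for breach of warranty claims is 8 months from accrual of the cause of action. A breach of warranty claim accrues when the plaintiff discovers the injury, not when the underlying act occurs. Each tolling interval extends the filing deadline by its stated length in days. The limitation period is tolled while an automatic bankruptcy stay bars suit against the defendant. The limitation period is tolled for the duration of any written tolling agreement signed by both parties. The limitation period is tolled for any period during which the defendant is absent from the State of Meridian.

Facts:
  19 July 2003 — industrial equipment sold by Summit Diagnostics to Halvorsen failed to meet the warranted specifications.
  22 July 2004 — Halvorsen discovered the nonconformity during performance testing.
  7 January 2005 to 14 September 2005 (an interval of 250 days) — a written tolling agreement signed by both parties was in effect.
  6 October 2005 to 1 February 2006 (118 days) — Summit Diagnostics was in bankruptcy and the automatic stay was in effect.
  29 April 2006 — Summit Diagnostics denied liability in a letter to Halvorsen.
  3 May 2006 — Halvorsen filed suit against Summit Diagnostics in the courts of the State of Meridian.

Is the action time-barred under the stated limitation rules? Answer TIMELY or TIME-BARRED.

TIME-BARRED

Accrual is tied to discovery, so the period began on 22 July 2004 rather than on 19 July 2003 when the act occurred.
The untolled deadline — 8 months after 22 July 2004 — is 22 March 2005.
Because the written tolling agreement ran from 7 January 2005 to 14 September 2005, the deadline is extended by 250 days to 27 November 2005.
The period was tolled for 118 days by the automatic bankruptcy stay (6 October 2005 to 1 February 2006), pushing the deadline to 25 March 2006.
None of the other events listed affects the running of the period under the stated rules.
Halvorsen filed on 3 May 2006, after the 25 March 2006 deadline, so the action is time-barred.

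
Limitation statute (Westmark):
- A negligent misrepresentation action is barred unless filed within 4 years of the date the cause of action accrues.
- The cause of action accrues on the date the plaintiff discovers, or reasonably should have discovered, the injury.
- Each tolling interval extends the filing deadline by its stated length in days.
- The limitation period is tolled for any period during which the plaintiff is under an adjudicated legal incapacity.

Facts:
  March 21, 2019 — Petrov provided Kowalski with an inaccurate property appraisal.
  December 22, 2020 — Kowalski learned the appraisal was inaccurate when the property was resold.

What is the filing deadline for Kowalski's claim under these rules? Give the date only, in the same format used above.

Under the discovery rule, the claim accrued on December 22, 2020, when Kowalski discovered the injury — not on the March 21, 2019 date of the underlying act.
Adding the 4 years base period to December 22, 2020 gives a deadline of December 22, 2024, before any tolling.

December 22, 2024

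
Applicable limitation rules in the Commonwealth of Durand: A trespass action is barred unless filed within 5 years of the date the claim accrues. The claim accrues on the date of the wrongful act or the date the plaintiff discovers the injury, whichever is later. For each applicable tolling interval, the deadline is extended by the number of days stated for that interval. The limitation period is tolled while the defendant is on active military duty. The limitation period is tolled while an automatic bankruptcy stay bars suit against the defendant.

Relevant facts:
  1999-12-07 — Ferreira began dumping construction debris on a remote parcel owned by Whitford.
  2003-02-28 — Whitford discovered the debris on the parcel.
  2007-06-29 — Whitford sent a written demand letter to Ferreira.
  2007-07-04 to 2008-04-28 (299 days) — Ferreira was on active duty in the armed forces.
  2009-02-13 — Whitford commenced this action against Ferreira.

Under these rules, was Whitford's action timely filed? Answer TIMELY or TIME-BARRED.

Because discovery on 2003-02-28 post-dates the 1999-12-07 act, accrual under the later-of rule falls on 2003-02-28.
Adding the 5 years base period to 2003-02-28 gives a deadline of 2008-02-28, before any tolling.
The period was tolled for 299 days by the defendant's active military service (2007-07-04 to 2008-04-28), pushing the deadline to 2008-12-23.
The other events in the timeline have no effect on the limitation period under the stated rules.
The 2009-02-13 filing falls after the 2008-12-23 deadline; the claim is time-barred.

TIME-BARRED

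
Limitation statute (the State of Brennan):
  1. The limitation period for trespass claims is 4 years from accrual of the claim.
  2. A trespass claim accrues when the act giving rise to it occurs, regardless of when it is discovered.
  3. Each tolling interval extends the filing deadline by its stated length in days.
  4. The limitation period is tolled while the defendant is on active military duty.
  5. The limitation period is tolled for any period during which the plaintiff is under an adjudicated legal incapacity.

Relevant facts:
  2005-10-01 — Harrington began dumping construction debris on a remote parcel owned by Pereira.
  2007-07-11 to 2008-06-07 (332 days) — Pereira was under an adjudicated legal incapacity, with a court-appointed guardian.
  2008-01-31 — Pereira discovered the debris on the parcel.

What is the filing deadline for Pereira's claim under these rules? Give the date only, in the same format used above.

Because the rule ties accrual to occurrence, the claim accrued on 2005-10-01, not on the 2008-01-31 discovery date.
4 years from 2005-10-01 is 2009-10-01.
The period was tolled for 332 days by the plaintiff's legal incapacity (2007-07-11 to 2008-06-07), pushing the deadline to 2010-08-29.

2010-08-29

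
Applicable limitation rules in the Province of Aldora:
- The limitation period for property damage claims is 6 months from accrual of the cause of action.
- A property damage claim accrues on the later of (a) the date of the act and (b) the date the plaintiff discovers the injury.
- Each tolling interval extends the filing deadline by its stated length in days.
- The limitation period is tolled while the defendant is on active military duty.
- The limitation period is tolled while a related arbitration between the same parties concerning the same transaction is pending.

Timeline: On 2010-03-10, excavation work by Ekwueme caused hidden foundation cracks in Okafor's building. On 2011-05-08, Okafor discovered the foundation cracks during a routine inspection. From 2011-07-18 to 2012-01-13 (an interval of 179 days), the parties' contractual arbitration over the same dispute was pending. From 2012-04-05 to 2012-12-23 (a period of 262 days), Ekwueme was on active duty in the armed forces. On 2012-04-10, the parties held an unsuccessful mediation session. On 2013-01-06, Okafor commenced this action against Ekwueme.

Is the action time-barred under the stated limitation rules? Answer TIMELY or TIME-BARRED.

TIMELY

The claim accrued on 2011-05-08 — the later of the 2010-03-10 act and the 2011-05-08 discovery.
6 months from 2011-05-08 is 2011-11-08.
The period was tolled for 179 days by the pending related arbitration (2011-07-18 to 2012-01-13), pushing the deadline to 2012-05-05.
Because the defendant's active military service ran from 2012-04-05 to 2012-12-23, the deadline is extended by 262 days to 2013-01-22.
Nothing else in the chronology tolls or restarts the period.
The 2013-01-06 filing precedes the 2013-01-22 deadline; the claim is timely.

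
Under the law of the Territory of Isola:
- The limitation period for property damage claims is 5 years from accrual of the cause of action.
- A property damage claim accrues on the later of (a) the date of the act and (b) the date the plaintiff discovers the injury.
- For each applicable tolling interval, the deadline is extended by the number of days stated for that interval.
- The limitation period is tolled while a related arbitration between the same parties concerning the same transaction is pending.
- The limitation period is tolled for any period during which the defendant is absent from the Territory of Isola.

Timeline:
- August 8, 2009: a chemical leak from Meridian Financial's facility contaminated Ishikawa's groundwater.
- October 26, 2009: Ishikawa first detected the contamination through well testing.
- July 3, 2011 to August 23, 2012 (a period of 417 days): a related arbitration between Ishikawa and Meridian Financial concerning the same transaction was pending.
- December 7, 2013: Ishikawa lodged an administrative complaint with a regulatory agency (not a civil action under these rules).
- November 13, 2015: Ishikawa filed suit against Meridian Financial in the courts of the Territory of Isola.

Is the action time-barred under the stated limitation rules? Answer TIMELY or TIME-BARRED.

TIMELY

The claim accrued on October 26, 2009 — the later of the August 8, 2009 act and the October 26, 2009 discovery.
Adding the 5 years base period to October 26, 2009 gives a deadline of October 26, 2014, before any tolling.
The period was tolled for 417 days by the pending related arbitration (July 3, 2011 to August 23, 2012), pushing the deadline to December 17, 2015.
Nothing else in the chronology tolls or restarts the period.
Filing on November 13, 2015 beat the December 17, 2015 deadline — the action is timely.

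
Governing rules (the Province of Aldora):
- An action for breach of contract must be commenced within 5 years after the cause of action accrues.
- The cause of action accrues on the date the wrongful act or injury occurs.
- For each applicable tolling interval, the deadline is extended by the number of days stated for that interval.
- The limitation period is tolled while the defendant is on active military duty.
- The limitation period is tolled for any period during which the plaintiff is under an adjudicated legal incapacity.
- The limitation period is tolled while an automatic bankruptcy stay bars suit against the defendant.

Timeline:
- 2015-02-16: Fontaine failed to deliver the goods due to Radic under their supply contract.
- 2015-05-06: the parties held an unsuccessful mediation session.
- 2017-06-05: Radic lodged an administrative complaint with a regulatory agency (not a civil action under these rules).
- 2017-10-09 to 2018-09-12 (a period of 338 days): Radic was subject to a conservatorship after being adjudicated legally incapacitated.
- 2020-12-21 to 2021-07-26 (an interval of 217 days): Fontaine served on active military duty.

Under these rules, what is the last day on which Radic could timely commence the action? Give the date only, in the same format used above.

2021-08-24

The cause of action accrued on 2015-02-16, the date of the act.
Adding the 5 years base period to 2015-02-16 gives a deadline of 2020-02-16, before any tolling.
Because the plaintiff's legal incapacity ran from 2017-10-09 to 2018-09-12, the deadline is extended by 338 days to 2021-01-19.
The defendant's active military service from 2020-12-21 to 2021-07-26 tolled the period for 217 days, extending the deadline to 2021-08-24.
Nothing else in the chronology tolls or restarts the period.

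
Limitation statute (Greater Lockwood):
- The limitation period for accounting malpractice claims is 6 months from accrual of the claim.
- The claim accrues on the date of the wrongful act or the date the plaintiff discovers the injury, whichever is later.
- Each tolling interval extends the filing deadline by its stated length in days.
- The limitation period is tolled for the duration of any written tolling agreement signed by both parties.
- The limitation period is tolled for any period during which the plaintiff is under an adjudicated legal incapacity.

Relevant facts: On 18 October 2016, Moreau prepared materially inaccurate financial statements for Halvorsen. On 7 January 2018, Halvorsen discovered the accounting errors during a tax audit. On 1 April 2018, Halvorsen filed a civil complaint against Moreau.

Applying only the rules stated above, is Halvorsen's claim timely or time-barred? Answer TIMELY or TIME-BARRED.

TIMELY

Because discovery on 7 January 2018 post-dates the 18 October 2016 act, accrual under the later-of rule falls on 7 January 2018.
Adding the 6 months base period to 7 January 2018 gives a deadline of 7 July 2018, before any tolling.
Halvorsen filed on 1 April 2018, before the 7 July 2018 deadline, so the action is timely.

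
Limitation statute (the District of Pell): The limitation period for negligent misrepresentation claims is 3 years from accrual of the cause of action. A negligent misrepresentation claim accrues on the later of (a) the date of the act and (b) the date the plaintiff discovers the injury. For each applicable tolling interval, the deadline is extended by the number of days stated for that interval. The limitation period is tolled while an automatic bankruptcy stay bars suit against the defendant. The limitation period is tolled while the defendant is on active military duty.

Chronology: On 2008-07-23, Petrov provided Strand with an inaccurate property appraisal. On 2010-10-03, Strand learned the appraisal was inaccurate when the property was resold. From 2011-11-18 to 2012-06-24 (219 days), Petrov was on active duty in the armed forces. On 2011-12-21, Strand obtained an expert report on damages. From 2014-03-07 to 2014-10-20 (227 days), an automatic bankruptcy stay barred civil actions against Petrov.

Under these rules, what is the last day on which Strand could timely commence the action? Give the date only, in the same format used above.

The claim accrued on 2010-10-03 — the later of the 2008-07-23 act and the 2010-10-03 discovery.
The untolled deadline — 3 years after 2010-10-03 — is 2013-10-03.
The period was tolled for 219 days by the defendant's active military service (2011-11-18 to 2012-06-24), pushing the deadline to 2014-05-10.
The automatic bankruptcy stay from 2014-03-07 to 2014-10-20 tolled the period for 227 days, extending the deadline to 2014-12-23.
Nothing else in the chronology tolls or restarts the period.

2014-12-23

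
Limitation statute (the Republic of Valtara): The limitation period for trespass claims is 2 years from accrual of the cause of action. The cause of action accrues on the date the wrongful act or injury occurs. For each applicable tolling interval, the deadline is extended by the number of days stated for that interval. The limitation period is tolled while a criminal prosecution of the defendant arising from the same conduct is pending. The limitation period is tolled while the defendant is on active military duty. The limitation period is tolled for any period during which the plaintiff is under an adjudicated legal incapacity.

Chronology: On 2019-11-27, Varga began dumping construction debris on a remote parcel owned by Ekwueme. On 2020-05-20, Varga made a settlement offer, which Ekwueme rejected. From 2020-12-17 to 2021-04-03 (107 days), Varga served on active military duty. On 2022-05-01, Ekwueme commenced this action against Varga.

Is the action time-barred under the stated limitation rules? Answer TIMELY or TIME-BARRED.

TIME-BARRED

The limitation period began to run on 2019-11-27.
2 years from 2019-11-27 is 2021-11-27.
Because the defendant's active military service ran from 2020-12-17 to 2021-04-03, the deadline is extended by 107 days to 2022-03-14.
The other events in the timeline have no effect on the limitation period under the stated rules.
The 2022-05-01 filing falls after the 2022-03-14 deadline; the claim is time-barred.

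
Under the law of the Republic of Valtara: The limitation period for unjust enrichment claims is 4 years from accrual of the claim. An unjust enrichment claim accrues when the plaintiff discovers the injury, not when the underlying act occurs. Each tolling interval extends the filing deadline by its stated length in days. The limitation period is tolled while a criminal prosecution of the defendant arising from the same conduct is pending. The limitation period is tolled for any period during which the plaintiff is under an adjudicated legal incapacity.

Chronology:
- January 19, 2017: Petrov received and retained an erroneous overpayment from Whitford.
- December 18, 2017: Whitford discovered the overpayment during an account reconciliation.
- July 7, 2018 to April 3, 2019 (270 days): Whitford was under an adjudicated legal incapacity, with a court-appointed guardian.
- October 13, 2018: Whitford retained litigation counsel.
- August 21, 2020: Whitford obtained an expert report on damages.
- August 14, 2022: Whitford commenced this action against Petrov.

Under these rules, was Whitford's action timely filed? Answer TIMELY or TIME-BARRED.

TIMELY

The claim did not accrue until Whitford discovered the injury on December 18, 2017; the January 19, 2017 act date does not start the clock under the stated rule.
The untolled deadline — 4 years after December 18, 2017 — is December 18, 2021.
Because the plaintiff's legal incapacity ran from July 7, 2018 to April 3, 2019, the deadline is extended by 270 days to September 14, 2022.
The other events in the timeline have no effect on the limitation period under the stated rules.
The August 14, 2022 filing precedes the September 14, 2022 deadline; the claim is timely.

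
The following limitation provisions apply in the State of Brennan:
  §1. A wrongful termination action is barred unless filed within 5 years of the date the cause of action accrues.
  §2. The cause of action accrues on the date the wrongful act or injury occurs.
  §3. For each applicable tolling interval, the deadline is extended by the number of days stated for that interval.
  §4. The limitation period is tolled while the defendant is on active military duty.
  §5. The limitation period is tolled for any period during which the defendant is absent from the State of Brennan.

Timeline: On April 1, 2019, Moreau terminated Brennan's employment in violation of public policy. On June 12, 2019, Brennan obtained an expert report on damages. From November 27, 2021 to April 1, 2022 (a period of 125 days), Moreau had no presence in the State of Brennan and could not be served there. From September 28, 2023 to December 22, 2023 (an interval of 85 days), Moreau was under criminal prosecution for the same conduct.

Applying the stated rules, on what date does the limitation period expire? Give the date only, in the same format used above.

August 4, 2024

The claim accrued on April 1, 2019, when the wrongful act occurred.
Adding the 5 years base period to April 1, 2019 gives a deadline of April 1, 2024, before any tolling.
The defendant's absence from the jurisdiction from November 27, 2021 to April 1, 2022 tolled the period for 125 days, extending the deadline to August 4, 2024.
Although a criminal prosecution ran from September 28, 2023 to December 22, 2023, the stated rules do not make that a tolling event, so it is disregarded.
The other events in the timeline have no effect on the limitation period under the stated rules.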